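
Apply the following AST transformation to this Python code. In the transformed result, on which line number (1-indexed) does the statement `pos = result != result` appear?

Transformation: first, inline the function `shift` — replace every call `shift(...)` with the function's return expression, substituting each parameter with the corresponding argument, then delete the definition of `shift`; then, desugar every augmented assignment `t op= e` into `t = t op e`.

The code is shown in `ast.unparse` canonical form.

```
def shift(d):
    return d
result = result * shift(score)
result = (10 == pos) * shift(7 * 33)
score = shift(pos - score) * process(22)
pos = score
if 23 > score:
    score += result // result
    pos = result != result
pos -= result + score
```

7

Transformed code:
result = result * score
result = (10 == pos) * (7 * 33)
score = (pos - score) * process(22)
pos = score
if 23 > score:
    score = score + result // result
    pos = result != result
pos = pos - (result + score)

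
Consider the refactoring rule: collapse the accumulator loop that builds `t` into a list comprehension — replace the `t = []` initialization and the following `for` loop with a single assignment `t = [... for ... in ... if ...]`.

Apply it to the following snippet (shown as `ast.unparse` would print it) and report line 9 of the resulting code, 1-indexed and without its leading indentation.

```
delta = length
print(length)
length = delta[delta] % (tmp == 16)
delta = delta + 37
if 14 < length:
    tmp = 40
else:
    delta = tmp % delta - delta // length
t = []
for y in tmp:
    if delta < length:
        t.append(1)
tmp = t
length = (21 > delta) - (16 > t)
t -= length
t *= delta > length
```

t = [1 for y in tmp if delta < length]

Transformed code:
delta = length
print(length)
length = delta[delta] % (tmp == 16)
delta = delta + 37
if 14 < length:
    tmp = 40
else:
    delta = tmp % delta - delta // length
t = [1 for y in tmp if delta < length]
tmp = t
length = (21 > delta) - (16 > t)
t -= length
t *= delta > length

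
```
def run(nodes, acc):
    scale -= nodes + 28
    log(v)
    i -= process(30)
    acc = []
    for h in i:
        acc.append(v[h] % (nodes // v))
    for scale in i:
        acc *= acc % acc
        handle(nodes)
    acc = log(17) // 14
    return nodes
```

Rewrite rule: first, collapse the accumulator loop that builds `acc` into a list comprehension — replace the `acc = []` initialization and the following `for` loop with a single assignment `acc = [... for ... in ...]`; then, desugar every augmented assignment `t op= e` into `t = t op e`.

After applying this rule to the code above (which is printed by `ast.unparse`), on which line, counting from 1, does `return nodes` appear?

Transformed code:
def run(nodes, acc):
    scale = scale - (nodes + 28)
    log(v)
    i = i - process(30)
    acc = [v[h] % (nodes // v) for h in i]
    for scale in i:
        acc = acc * (acc % acc)
        handle(nodes)
    acc = log(17) // 14
    return nodes

10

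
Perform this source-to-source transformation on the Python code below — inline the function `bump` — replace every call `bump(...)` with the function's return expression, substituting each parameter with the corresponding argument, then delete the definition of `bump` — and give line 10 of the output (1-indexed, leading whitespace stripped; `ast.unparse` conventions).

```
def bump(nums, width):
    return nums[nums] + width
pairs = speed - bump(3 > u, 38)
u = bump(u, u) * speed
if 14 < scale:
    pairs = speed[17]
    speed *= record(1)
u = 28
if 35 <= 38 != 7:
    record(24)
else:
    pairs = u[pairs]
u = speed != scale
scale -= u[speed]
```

pairs = u[pairs]

Transformed code:
pairs = speed - ((3 > u)[3 > u] + 38)
u = (u[u] + u) * speed
if 14 < scale:
    pairs = speed[17]
    speed *= record(1)
u = 28
if 35 <= 38 != 7:
    record(24)
else:
    pairs = u[pairs]
u = speed != scale
scale -= u[speed]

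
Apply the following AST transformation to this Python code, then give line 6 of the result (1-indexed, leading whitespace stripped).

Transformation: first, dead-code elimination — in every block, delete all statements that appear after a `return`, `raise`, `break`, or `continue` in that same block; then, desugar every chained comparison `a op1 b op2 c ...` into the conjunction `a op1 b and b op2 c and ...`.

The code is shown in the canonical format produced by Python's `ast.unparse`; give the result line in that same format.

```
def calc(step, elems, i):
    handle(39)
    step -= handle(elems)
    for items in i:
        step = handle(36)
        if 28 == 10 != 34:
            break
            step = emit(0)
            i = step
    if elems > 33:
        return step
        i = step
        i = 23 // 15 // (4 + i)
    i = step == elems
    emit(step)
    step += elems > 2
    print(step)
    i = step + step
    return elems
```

Transformed code:
def calc(step, elems, i):
    handle(39)
    step -= handle(elems)
    for items in i:
        step = handle(36)
        if 28 == 10 and 10 != 34:
            break
    if elems > 33:
        return step
    i = step == elems
    emit(step)
    step += elems > 2
    print(step)
    i = step + step
    return elems

if 28 == 10 and 10 != 34:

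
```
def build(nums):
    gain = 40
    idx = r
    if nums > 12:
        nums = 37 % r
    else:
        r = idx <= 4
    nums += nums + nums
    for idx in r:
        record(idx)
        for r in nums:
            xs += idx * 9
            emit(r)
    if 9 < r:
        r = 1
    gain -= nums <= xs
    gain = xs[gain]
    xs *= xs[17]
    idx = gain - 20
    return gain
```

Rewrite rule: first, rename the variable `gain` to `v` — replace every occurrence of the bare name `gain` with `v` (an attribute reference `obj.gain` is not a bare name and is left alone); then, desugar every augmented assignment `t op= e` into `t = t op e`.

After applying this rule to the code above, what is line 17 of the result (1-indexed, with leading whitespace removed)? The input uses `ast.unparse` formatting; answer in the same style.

v = xs[v]

Transformed code:
def build(nums):
    v = 40
    idx = r
    if nums > 12:
        nums = 37 % r
    else:
        r = idx <= 4
    nums = nums + (nums + nums)
    for idx in r:
        record(idx)
        for r in nums:
            xs = xs + idx * 9
            emit(r)
    if 9 < r:
        r = 1
    v = v - (nums <= xs)
    v = xs[v]
    xs = xs * xs[17]
    idx = v - 20
    return v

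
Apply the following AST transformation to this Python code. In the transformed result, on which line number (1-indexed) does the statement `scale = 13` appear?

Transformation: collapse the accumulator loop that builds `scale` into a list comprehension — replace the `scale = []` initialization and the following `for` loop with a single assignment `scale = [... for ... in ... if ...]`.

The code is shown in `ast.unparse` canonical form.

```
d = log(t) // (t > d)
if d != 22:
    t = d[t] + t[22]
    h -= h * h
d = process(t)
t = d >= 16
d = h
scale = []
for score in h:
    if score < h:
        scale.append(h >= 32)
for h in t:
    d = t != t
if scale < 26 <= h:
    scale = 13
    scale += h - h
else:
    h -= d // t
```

12

Transformed code:
d = log(t) // (t > d)
if d != 22:
    t = d[t] + t[22]
    h -= h * h
d = process(t)
t = d >= 16
d = h
scale = [h >= 32 for score in h if score < h]
for h in t:
    d = t != t
if scale < 26 <= h:
    scale = 13
    scale += h - h
else:
    h -= d // t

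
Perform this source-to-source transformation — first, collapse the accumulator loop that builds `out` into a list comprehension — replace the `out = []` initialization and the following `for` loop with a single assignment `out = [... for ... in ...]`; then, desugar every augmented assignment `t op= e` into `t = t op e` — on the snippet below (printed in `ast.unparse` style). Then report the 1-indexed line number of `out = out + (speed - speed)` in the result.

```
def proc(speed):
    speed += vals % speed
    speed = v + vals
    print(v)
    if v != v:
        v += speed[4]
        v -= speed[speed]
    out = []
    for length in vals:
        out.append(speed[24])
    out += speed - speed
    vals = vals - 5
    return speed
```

9

Transformed code:
def proc(speed):
    speed = speed + vals % speed
    speed = v + vals
    print(v)
    if v != v:
        v = v + speed[4]
        v = v - speed[speed]
    out = [speed[24] for length in vals]
    out = out + (speed - speed)
    vals = vals - 5
    return speed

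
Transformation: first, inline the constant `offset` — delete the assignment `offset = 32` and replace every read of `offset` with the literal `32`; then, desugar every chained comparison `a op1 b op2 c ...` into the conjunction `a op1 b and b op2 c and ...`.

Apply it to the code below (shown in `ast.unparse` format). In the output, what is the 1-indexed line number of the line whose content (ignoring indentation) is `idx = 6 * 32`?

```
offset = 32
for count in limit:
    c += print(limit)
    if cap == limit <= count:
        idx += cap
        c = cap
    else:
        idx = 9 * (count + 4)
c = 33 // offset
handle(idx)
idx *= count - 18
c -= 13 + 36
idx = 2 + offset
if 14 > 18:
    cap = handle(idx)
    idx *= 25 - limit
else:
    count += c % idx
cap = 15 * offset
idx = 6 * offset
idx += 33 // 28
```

19

Transformed code:
for count in limit:
    c += print(limit)
    if cap == limit and limit <= count:
        idx += cap
        c = cap
    else:
        idx = 9 * (count + 4)
c = 33 // 32
handle(idx)
idx *= count - 18
c -= 13 + 36
idx = 2 + 32
if 14 > 18:
    cap = handle(idx)
    idx *= 25 - limit
else:
    count += c % idx
cap = 15 * 32
idx = 6 * 32
idx += 33 // 28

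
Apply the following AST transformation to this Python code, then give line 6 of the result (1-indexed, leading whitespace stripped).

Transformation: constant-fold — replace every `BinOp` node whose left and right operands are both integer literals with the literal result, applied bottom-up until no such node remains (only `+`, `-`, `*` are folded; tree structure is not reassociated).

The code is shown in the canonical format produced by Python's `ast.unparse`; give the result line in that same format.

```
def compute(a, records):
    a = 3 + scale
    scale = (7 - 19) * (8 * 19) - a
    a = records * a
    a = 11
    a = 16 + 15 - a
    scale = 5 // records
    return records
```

Transformed code:
def compute(a, records):
    a = 3 + scale
    scale = -1824 - a
    a = records * a
    a = 11
    a = 31 - a
    scale = 5 // records
    return records

a = 31 - a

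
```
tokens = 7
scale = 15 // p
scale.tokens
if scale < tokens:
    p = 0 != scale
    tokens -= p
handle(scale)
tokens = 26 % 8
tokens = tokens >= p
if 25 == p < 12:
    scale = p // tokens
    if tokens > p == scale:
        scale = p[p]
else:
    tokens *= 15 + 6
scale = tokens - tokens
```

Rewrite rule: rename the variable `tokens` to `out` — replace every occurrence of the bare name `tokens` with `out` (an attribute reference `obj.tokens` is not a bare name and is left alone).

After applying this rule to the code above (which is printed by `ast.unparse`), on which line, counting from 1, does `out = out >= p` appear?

9

Transformed code:
out = 7
scale = 15 // p
scale.tokens
if scale < out:
    p = 0 != scale
    out -= p
handle(scale)
out = 26 % 8
out = out >= p
if 25 == p < 12:
    scale = p // out
    if out > p == scale:
        scale = p[p]
else:
    out *= 15 + 6
scale = out - out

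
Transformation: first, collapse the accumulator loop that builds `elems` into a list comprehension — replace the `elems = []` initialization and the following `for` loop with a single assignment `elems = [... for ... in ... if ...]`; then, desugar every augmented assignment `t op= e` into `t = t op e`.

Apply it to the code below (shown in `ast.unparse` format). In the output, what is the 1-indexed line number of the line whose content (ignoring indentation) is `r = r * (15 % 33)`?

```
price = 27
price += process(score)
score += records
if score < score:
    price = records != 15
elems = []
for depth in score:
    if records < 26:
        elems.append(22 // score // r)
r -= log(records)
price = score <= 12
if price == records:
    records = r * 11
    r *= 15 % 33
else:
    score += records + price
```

11

Transformed code:
price = 27
price = price + process(score)
score = score + records
if score < score:
    price = records != 15
elems = [22 // score // r for depth in score if records < 26]
r = r - log(records)
price = score <= 12
if price == records:
    records = r * 11
    r = r * (15 % 33)
else:
    score = score + (records + price)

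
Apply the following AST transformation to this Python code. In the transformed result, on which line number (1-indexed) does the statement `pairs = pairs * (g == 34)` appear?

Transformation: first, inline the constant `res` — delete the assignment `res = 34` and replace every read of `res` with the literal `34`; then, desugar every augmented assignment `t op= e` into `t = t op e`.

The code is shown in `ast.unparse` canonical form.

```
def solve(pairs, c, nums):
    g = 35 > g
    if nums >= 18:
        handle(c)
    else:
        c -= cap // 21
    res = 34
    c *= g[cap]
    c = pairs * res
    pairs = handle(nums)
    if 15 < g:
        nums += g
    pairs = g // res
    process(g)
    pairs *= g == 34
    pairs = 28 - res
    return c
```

Transformed code:
def solve(pairs, c, nums):
    g = 35 > g
    if nums >= 18:
        handle(c)
    else:
        c = c - cap // 21
    c = c * g[cap]
    c = pairs * 34
    pairs = handle(nums)
    if 15 < g:
        nums = nums + g
    pairs = g // 34
    process(g)
    pairs = pairs * (g == 34)
    pairs = 28 - 34
    return c

14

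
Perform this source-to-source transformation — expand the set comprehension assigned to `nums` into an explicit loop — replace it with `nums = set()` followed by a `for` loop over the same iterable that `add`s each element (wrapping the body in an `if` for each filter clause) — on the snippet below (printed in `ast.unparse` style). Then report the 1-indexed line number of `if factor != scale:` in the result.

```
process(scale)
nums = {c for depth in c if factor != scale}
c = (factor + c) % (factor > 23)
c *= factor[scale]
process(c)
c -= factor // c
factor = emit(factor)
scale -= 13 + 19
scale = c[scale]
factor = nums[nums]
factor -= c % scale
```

4

Transformed code:
process(scale)
nums = set()
for depth in c:
    if factor != scale:
        nums.add(c)
c = (factor + c) % (factor > 23)
c *= factor[scale]
process(c)
c -= factor // c
factor = emit(factor)
scale -= 13 + 19
scale = c[scale]
factor = nums[nums]
factor -= c % scale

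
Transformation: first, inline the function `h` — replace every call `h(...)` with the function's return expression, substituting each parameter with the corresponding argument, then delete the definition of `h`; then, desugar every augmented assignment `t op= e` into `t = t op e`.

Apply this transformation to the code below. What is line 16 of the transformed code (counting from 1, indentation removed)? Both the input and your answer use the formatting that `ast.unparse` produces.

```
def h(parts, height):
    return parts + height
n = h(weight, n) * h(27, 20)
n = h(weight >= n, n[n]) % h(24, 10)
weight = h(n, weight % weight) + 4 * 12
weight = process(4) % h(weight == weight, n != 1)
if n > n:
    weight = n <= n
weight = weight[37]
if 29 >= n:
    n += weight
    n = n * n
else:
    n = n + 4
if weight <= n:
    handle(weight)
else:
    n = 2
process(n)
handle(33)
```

Transformed code:
n = (weight + n) * (27 + 20)
n = ((weight >= n) + n[n]) % (24 + 10)
weight = n + weight % weight + 4 * 12
weight = process(4) % ((weight == weight) + (n != 1))
if n > n:
    weight = n <= n
weight = weight[37]
if 29 >= n:
    n = n + weight
    n = n * n
else:
    n = n + 4
if weight <= n:
    handle(weight)
else:
    n = 2
process(n)
handle(33)

n = 2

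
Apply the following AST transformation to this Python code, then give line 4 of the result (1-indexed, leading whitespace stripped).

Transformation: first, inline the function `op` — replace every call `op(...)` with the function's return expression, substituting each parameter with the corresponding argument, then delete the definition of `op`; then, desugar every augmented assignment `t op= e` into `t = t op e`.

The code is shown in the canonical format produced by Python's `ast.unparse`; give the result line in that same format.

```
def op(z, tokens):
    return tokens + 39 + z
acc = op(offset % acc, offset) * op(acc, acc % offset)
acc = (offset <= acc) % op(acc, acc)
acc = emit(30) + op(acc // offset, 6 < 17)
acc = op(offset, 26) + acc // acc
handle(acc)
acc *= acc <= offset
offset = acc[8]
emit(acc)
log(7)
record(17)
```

acc = 26 + 39 + offset + acc // acc

Transformed code:
acc = (offset + 39 + offset % acc) * (acc % offset + 39 + acc)
acc = (offset <= acc) % (acc + 39 + acc)
acc = emit(30) + ((6 < 17) + 39 + acc // offset)
acc = 26 + 39 + offset + acc // acc
handle(acc)
acc = acc * (acc <= offset)
offset = acc[8]
emit(acc)
log(7)
record(17)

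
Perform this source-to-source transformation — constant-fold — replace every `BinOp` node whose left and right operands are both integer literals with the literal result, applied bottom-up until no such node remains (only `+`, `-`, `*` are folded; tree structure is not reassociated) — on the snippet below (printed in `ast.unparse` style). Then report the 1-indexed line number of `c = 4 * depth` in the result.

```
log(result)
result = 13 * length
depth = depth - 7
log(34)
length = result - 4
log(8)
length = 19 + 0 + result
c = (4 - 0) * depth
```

Transformed code:
log(result)
result = 13 * length
depth = depth - 7
log(34)
length = result - 4
log(8)
length = 19 + result
c = 4 * depth

8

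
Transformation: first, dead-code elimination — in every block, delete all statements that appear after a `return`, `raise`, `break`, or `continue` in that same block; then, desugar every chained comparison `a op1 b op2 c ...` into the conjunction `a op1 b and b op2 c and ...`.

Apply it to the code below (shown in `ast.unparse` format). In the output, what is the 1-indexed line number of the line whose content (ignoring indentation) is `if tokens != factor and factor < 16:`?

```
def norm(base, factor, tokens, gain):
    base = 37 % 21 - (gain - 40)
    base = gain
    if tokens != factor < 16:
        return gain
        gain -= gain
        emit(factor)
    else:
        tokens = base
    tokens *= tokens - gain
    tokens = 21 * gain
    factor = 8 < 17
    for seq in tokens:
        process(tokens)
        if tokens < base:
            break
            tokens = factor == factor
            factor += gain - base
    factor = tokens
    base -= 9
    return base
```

Transformed code:
def norm(base, factor, tokens, gain):
    base = 37 % 21 - (gain - 40)
    base = gain
    if tokens != factor and factor < 16:
        return gain
    else:
        tokens = base
    tokens *= tokens - gain
    tokens = 21 * gain
    factor = 8 < 17
    for seq in tokens:
        process(tokens)
        if tokens < base:
            break
    factor = tokens
    base -= 9
    return base

4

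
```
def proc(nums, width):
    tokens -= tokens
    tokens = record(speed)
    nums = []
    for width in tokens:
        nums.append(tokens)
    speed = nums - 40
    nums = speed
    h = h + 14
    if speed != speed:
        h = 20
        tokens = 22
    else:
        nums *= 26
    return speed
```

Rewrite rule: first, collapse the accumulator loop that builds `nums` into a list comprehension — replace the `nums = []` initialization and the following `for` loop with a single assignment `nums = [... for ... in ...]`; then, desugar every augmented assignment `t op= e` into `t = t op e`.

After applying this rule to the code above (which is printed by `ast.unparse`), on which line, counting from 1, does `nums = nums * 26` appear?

12

Transformed code:
def proc(nums, width):
    tokens = tokens - tokens
    tokens = record(speed)
    nums = [tokens for width in tokens]
    speed = nums - 40
    nums = speed
    h = h + 14
    if speed != speed:
        h = 20
        tokens = 22
    else:
        nums = nums * 26
    return speed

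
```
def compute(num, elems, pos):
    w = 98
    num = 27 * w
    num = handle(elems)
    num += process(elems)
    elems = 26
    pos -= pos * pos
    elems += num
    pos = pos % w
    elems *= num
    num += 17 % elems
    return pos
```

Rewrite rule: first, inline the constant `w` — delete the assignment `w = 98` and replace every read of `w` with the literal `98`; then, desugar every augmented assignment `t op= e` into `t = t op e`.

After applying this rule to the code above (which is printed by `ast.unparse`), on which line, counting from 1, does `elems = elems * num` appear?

Transformed code:
def compute(num, elems, pos):
    num = 27 * 98
    num = handle(elems)
    num = num + process(elems)
    elems = 26
    pos = pos - pos * pos
    elems = elems + num
    pos = pos % 98
    elems = elems * num
    num = num + 17 % elems
    return pos

9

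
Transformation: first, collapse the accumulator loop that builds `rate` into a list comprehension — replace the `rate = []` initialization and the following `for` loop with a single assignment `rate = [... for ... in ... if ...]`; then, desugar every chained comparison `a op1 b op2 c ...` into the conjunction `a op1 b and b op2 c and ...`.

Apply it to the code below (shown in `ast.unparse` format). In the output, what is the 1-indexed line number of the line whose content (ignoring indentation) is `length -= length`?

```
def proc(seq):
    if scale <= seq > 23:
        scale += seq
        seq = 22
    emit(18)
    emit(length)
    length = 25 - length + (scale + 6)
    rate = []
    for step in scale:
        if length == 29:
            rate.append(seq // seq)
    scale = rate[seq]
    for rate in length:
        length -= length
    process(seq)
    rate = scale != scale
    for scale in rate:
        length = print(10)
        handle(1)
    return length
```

11

Transformed code:
def proc(seq):
    if scale <= seq and seq > 23:
        scale += seq
        seq = 22
    emit(18)
    emit(length)
    length = 25 - length + (scale + 6)
    rate = [seq // seq for step in scale if length == 29]
    scale = rate[seq]
    for rate in length:
        length -= length
    process(seq)
    rate = scale != scale
    for scale in rate:
        length = print(10)
        handle(1)
    return length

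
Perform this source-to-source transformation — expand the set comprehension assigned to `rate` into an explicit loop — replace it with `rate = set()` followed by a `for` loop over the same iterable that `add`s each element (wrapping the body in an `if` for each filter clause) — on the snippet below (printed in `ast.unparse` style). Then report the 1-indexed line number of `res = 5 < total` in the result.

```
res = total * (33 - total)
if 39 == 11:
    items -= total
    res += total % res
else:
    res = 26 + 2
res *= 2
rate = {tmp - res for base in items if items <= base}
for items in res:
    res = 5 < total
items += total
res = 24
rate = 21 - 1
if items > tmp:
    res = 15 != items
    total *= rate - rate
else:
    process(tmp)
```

13

Transformed code:
res = total * (33 - total)
if 39 == 11:
    items -= total
    res += total % res
else:
    res = 26 + 2
res *= 2
rate = set()
for base in items:
    if items <= base:
        rate.add(tmp - res)
for items in res:
    res = 5 < total
items += total
res = 24
rate = 21 - 1
if items > tmp:
    res = 15 != items
    total *= rate - rate
else:
    process(tmp)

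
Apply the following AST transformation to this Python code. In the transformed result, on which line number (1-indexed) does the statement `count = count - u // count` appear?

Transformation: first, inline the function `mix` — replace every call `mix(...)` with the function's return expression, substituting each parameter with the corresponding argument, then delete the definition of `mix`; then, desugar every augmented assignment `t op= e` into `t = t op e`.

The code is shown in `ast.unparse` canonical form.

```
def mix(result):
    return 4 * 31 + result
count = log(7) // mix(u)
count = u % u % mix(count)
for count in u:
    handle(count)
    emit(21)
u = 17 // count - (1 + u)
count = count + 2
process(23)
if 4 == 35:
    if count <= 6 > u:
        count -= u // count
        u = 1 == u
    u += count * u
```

11

Transformed code:
count = log(7) // (4 * 31 + u)
count = u % u % (4 * 31 + count)
for count in u:
    handle(count)
    emit(21)
u = 17 // count - (1 + u)
count = count + 2
process(23)
if 4 == 35:
    if count <= 6 > u:
        count = count - u // count
        u = 1 == u
    u = u + count * u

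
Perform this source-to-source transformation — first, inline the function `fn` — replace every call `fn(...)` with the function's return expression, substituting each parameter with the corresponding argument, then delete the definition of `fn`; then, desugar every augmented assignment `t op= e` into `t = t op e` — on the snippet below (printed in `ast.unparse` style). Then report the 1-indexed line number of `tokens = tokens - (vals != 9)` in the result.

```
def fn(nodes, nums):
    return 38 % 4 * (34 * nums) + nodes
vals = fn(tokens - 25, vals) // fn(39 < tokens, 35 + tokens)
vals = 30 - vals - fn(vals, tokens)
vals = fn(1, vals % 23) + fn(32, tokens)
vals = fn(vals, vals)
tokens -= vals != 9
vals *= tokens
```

5

Transformed code:
vals = (38 % 4 * (34 * vals) + (tokens - 25)) // (38 % 4 * (34 * (35 + tokens)) + (39 < tokens))
vals = 30 - vals - (38 % 4 * (34 * tokens) + vals)
vals = 38 % 4 * (34 * (vals % 23)) + 1 + (38 % 4 * (34 * tokens) + 32)
vals = 38 % 4 * (34 * vals) + vals
tokens = tokens - (vals != 9)
vals = vals * tokens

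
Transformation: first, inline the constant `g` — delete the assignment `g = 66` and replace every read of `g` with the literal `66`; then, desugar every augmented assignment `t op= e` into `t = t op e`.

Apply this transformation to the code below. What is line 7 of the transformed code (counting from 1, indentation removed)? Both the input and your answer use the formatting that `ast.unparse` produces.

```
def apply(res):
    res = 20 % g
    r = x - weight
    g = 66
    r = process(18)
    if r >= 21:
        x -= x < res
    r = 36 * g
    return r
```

r = 36 * 66

Transformed code:
def apply(res):
    res = 20 % 66
    r = x - weight
    r = process(18)
    if r >= 21:
        x = x - (x < res)
    r = 36 * 66
    return r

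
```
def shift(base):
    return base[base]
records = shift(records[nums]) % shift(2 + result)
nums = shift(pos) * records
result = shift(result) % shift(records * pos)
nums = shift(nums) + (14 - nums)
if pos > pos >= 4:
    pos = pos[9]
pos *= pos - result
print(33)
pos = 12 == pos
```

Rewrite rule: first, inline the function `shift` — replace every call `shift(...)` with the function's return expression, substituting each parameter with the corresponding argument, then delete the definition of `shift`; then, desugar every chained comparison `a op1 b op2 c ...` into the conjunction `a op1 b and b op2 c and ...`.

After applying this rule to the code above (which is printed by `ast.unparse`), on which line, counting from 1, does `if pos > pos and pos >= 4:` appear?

5

Transformed code:
records = records[nums][records[nums]] % (2 + result)[2 + result]
nums = pos[pos] * records
result = result[result] % (records * pos)[records * pos]
nums = nums[nums] + (14 - nums)
if pos > pos and pos >= 4:
    pos = pos[9]
pos *= pos - result
print(33)
pos = 12 == pos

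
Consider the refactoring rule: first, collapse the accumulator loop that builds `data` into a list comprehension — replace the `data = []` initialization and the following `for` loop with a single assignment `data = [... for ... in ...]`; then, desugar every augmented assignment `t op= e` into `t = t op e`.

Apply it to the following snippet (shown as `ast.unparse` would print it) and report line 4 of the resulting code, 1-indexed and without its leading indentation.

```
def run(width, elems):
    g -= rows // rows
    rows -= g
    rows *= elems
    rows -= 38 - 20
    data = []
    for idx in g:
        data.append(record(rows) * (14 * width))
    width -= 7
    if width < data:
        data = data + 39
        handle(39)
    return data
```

rows = rows * elems

Transformed code:
def run(width, elems):
    g = g - rows // rows
    rows = rows - g
    rows = rows * elems
    rows = rows - (38 - 20)
    data = [record(rows) * (14 * width) for idx in g]
    width = width - 7
    if width < data:
        data = data + 39
        handle(39)
    return data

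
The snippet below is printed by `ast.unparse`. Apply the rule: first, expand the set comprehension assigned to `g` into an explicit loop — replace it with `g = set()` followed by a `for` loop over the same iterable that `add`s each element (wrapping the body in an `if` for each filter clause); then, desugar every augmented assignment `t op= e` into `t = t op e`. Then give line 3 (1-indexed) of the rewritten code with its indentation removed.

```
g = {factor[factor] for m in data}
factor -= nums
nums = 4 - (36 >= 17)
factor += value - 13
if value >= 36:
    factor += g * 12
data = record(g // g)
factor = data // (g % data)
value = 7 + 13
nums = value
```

Transformed code:
g = set()
for m in data:
    g.add(factor[factor])
factor = factor - nums
nums = 4 - (36 >= 17)
factor = factor + (value - 13)
if value >= 36:
    factor = factor + g * 12
data = record(g // g)
factor = data // (g % data)
value = 7 + 13
nums = value

g.add(factor[factor])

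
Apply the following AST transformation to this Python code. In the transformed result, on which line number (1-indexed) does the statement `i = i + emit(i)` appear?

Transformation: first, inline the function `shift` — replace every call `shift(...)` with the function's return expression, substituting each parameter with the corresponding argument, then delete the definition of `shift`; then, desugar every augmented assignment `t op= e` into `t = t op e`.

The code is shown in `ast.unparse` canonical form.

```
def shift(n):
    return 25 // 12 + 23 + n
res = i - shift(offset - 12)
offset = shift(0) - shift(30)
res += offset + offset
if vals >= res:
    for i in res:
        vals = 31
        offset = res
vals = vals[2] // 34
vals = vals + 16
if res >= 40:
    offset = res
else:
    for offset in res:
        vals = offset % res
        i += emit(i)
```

Transformed code:
res = i - (25 // 12 + 23 + (offset - 12))
offset = 25 // 12 + 23 + 0 - (25 // 12 + 23 + 30)
res = res + (offset + offset)
if vals >= res:
    for i in res:
        vals = 31
        offset = res
vals = vals[2] // 34
vals = vals + 16
if res >= 40:
    offset = res
else:
    for offset in res:
        vals = offset % res
        i = i + emit(i)

15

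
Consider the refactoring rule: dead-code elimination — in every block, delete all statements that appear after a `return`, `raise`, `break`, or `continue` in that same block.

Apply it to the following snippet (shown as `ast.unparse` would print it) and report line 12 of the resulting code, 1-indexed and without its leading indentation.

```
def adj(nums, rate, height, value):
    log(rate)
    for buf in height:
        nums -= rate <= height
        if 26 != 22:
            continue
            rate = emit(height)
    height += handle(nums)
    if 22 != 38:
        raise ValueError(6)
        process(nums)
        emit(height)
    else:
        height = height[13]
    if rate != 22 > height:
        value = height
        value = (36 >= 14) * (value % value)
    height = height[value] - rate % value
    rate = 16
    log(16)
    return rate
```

Transformed code:
def adj(nums, rate, height, value):
    log(rate)
    for buf in height:
        nums -= rate <= height
        if 26 != 22:
            continue
    height += handle(nums)
    if 22 != 38:
        raise ValueError(6)
    else:
        height = height[13]
    if rate != 22 > height:
        value = height
        value = (36 >= 14) * (value % value)
    height = height[value] - rate % value
    rate = 16
    log(16)
    return rate

if rate != 22 > height:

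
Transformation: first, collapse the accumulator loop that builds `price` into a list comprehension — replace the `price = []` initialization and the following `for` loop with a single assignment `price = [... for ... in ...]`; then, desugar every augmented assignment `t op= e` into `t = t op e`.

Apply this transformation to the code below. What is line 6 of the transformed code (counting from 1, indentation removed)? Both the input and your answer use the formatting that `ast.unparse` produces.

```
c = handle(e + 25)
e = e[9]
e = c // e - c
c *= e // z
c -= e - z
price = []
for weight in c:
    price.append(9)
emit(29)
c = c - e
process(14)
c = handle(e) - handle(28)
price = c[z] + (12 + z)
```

Transformed code:
c = handle(e + 25)
e = e[9]
e = c // e - c
c = c * (e // z)
c = c - (e - z)
price = [9 for weight in c]
emit(29)
c = c - e
process(14)
c = handle(e) - handle(28)
price = c[z] + (12 + z)

price = [9 for weight in c]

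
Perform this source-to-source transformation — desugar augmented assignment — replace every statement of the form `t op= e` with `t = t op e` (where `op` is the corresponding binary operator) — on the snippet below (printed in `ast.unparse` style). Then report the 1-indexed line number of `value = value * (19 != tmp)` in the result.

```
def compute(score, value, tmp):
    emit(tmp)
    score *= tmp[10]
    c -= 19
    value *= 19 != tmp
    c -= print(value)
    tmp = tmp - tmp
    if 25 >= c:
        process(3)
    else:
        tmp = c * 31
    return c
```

Transformed code:
def compute(score, value, tmp):
    emit(tmp)
    score = score * tmp[10]
    c = c - 19
    value = value * (19 != tmp)
    c = c - print(value)
    tmp = tmp - tmp
    if 25 >= c:
        process(3)
    else:
        tmp = c * 31
    return c

5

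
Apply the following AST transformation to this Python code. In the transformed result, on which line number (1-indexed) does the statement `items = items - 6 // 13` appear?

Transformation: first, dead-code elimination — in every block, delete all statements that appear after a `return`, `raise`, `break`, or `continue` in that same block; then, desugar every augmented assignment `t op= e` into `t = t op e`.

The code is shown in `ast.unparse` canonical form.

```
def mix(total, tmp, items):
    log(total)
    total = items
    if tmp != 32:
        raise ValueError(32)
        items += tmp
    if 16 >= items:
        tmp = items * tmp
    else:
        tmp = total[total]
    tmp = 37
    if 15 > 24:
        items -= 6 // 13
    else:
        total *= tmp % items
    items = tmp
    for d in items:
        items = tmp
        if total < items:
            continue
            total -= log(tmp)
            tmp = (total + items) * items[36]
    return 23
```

Transformed code:
def mix(total, tmp, items):
    log(total)
    total = items
    if tmp != 32:
        raise ValueError(32)
    if 16 >= items:
        tmp = items * tmp
    else:
        tmp = total[total]
    tmp = 37
    if 15 > 24:
        items = items - 6 // 13
    else:
        total = total * (tmp % items)
    items = tmp
    for d in items:
        items = tmp
        if total < items:
            continue
    return 23

12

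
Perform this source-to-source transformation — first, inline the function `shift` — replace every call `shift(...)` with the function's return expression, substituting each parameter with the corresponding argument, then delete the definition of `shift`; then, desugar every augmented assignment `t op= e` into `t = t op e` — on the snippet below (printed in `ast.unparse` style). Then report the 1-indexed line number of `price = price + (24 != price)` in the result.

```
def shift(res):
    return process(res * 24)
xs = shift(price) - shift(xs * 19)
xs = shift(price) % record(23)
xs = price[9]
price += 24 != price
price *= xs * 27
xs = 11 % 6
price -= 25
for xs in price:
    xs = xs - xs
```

Transformed code:
xs = process(price * 24) - process(xs * 19 * 24)
xs = process(price * 24) % record(23)
xs = price[9]
price = price + (24 != price)
price = price * (xs * 27)
xs = 11 % 6
price = price - 25
for xs in price:
    xs = xs - xs

4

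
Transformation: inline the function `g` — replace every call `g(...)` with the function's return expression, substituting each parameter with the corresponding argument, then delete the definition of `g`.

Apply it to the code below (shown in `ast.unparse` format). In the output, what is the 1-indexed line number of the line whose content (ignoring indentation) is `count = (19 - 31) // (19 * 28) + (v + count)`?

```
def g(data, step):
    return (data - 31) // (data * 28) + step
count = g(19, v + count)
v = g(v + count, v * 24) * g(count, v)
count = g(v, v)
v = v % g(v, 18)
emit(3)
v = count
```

Transformed code:
count = (19 - 31) // (19 * 28) + (v + count)
v = ((v + count - 31) // ((v + count) * 28) + v * 24) * ((count - 31) // (count * 28) + v)
count = (v - 31) // (v * 28) + v
v = v % ((v - 31) // (v * 28) + 18)
emit(3)
v = count

1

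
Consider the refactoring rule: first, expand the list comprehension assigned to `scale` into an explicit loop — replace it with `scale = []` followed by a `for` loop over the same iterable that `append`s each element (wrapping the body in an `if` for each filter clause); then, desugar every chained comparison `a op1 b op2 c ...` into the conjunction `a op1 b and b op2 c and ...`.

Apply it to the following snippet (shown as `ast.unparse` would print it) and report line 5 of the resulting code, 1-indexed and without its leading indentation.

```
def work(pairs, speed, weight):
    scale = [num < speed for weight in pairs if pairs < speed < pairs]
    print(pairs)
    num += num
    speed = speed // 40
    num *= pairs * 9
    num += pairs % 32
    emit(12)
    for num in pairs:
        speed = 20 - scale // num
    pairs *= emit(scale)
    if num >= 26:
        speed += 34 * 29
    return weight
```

Transformed code:
def work(pairs, speed, weight):
    scale = []
    for weight in pairs:
        if pairs < speed and speed < pairs:
            scale.append(num < speed)
    print(pairs)
    num += num
    speed = speed // 40
    num *= pairs * 9
    num += pairs % 32
    emit(12)
    for num in pairs:
        speed = 20 - scale // num
    pairs *= emit(scale)
    if num >= 26:
        speed += 34 * 29
    return weight

scale.append(num < speed)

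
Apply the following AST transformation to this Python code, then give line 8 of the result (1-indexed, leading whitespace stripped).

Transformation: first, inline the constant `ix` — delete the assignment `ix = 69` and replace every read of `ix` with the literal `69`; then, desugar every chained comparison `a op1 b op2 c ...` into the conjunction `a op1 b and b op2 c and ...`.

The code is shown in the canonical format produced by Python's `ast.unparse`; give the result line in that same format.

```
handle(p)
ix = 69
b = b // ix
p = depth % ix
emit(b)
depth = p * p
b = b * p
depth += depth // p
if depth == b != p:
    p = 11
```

if depth == b and b != p:

Transformed code:
handle(p)
b = b // 69
p = depth % 69
emit(b)
depth = p * p
b = b * p
depth += depth // p
if depth == b and b != p:
    p = 11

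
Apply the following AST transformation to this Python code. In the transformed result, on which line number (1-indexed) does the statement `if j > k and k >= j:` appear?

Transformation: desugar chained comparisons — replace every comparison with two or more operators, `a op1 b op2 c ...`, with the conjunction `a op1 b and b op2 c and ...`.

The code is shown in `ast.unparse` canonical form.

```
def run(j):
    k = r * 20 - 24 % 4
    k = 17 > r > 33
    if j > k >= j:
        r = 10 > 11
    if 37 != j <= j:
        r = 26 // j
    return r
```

Transformed code:
def run(j):
    k = r * 20 - 24 % 4
    k = 17 > r and r > 33
    if j > k and k >= j:
        r = 10 > 11
    if 37 != j and j <= j:
        r = 26 // j
    return r

4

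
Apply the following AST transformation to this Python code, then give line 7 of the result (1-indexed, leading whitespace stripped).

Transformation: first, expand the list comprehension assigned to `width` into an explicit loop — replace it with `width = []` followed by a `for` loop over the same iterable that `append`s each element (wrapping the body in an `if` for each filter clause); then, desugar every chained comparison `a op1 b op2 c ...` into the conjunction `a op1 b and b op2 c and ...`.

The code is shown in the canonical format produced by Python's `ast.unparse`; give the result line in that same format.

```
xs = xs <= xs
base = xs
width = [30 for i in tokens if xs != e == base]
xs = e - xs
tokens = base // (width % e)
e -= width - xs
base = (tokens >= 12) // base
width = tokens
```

xs = e - xs

Transformed code:
xs = xs <= xs
base = xs
width = []
for i in tokens:
    if xs != e and e == base:
        width.append(30)
xs = e - xs
tokens = base // (width % e)
e -= width - xs
base = (tokens >= 12) // base
width = tokens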